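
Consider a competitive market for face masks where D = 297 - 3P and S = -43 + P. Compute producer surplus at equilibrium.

Producer surplus = 882

Equilibrium: 297 - 3P = -43 + P gives P* = 85, Q* = 42.
Supply starts at P = 43 (where S = 0).
PS = ½(85 − 43)(42) = 882.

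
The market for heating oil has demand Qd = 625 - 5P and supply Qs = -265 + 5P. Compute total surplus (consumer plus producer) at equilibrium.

Total surplus = 6480

Equilibrium: 625 - 5P = -265 + 5P gives P* = 89, Q* = 180.
Demand choke price: P = 125; supply starts at P = 53.
CS = ½(125 − 89)(180) = 3240; PS = ½(89 − 53)(180) = 3240.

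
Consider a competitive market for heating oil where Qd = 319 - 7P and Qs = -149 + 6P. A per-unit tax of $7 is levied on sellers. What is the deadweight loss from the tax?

Deadweight loss = 1029/13

Pre-tax equilibrium: P* = 36, Q* = 67.
Tax on sellers shifts supply to Qs = -149 + 6(P − 7) = -191 + 6P.
319 - 7P = -191 + 6P gives buyer price Pb = 510/13; sellers receive Ps = 510/13 − 7 = 419/13.
New quantity: Q = 319 − 7(510/13) = 577/13.
DWL = ½ × 7 × (67 − 577/13) = 1029/13.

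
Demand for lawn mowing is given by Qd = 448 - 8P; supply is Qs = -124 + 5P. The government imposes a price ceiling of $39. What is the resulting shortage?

Equilibrium price would be P* = 44, so the ceiling at 39 binds.
At P = 39: Qd = 448 − 8(39) = 136, Qs = -124 + 5(39) = 71.
Shortage = 136 − 71 = 65.

Shortage = 65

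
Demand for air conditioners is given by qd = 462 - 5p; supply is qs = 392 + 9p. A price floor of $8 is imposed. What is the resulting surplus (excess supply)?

Surplus = 42

Equilibrium price would be p* = 5, so the floor at 8 binds.
At p = 8: qd = 422, qs = 464.
Surplus = 464 − 422 = 42.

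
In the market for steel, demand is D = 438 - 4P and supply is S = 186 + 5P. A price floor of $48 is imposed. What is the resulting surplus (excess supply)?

Equilibrium price would be P* = 28, so the floor at 48 binds.
At P = 48: D = 246, S = 426.
Surplus = 426 − 246 = 180.

Surplus = 180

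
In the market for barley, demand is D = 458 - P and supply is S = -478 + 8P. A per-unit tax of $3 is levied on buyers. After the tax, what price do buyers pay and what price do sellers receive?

Pre-tax equilibrium: P* = 104, Q* = 354.
Tax on buyers shifts demand to D = 458 − 1(P + 3) = 455 - P.
455 - P = -478 + 8P gives seller price Ps = 311/3; buyers pay Pb = 311/3 + 3 = 320/3.
New quantity: Q = 458 − 1(320/3) = 1054/3.

Buyers pay 320/3, sellers receive 311/3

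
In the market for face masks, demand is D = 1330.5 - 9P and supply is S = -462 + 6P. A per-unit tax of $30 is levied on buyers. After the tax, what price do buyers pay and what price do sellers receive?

Pre-tax equilibrium: P* = 119.5, Q* = 255.
Tax on buyers shifts demand to D = 1330.5 − 9(P + 30) = 1060.5 - 9P.
1060.5 - 9P = -462 + 6P gives seller price Ps = 101.5; buyers pay Pb = 101.5 + 30 = 131.5.
New quantity: Q = 1330.5 − 9(131.5) = 147.

Buyers pay $131.5, sellers receive $101.5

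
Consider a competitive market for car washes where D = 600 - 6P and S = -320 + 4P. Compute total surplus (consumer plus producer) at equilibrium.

Total surplus = 480

Equilibrium: 600 - 6P = -320 + 4P gives P* = 92, Q* = 48.
Demand choke price: P = 100; supply starts at P = 80.
CS = ½(100 − 92)(48) = 192; PS = ½(92 − 80)(48) = 288.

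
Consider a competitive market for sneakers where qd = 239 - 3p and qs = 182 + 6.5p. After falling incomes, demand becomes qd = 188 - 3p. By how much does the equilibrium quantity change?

Δq = -663/19

Original equilibrium: p* = 6, q* = 221.
New equilibrium: 188 - 3p = 182 + 6.5p, so 6 = 9.5p and p' = 12/19; q' = 188 − 3(12/19) = 3536/19.
Change in quantity: 3536/19 − 221 = -663/19.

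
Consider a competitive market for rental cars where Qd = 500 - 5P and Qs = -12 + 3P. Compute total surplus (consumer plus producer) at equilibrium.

Equilibrium: 500 - 5P = -12 + 3P gives P* = 64, Q* = 180.
Demand choke price: P = 100; supply starts at P = 4.
CS = ½(100 − 64)(180) = 3240; PS = ½(64 − 4)(180) = 5400.

Total surplus = 8640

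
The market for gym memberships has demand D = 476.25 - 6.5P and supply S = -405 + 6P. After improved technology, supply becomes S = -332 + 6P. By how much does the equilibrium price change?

ΔP = -5.84

Original equilibrium: P* = 70.5, Q* = 18.
New equilibrium: 476.25 - 6.5P = -332 + 6P, so 808.25 = 12.5P and P' = 64.66; Q' = 476.25 − 6.5(64.66) = 55.96.
Change in price: 64.66 − 70.5 = -5.84.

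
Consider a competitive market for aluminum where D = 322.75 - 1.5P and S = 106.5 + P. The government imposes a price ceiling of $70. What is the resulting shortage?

Equilibrium price would be P* = 86.5, so the ceiling at 70 binds.
At P = 70: D = 322.75 − 1.5(70) = 217.75, S = 106.5 + 1(70) = 176.5.
Shortage = 217.75 − 176.5 = 41.25.

Shortage = 41.25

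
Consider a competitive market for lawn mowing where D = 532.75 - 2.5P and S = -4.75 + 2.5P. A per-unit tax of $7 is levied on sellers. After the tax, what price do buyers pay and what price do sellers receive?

Buyers pay $111, sellers receive $104

Pre-tax equilibrium: P* = 107.5, Q* = 264.
Tax on sellers shifts supply to S = -4.75 + 2.5(P − 7) = -22.25 + 2.5P.
532.75 - 2.5P = -22.25 + 2.5P gives buyer price Pb = 111; sellers receive Ps = 111 − 7 = 104.
New quantity: Q = 532.75 − 2.5(111) = 255.25.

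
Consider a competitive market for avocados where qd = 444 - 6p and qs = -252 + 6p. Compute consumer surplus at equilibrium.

Consumer surplus = 768

Equilibrium: 444 - 6p = -252 + 6p gives p* = 58, q* = 96.
Demand choke price (qd = 0): p = 74.
CS = ½(74 − 58)(96) = 768.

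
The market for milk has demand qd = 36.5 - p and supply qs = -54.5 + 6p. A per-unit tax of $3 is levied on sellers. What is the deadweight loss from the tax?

Pre-tax equilibrium: p* = 13, q* = 23.5.
Tax on sellers shifts supply to qs = -54.5 + 6(p − 3) = -72.5 + 6p.
36.5 - p = -72.5 + 6p gives buyer price pb = 109/7; sellers receive ps = 109/7 − 3 = 88/7.
New quantity: q = 36.5 − 1(109/7) = 293/14.
DWL = ½ × 3 × (23.5 − 293/14) = 27/7.

Deadweight loss = 27/7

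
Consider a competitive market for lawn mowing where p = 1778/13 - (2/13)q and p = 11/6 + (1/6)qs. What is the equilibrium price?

p* = 72

Set the two price expressions equal: 1778/13 - (2/13)q = 11/6 + (1/6)q.
10525/78 = (25/78)q, so q* = 421.
p* = 1778/13 − (2/13)(421) = 72.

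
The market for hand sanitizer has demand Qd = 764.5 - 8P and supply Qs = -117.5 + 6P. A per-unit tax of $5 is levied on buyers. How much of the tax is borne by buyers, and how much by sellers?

Pre-tax equilibrium: P* = 63, Q* = 260.5.
Tax on buyers shifts demand to Qd = 764.5 − 8(P + 5) = 724.5 - 8P.
724.5 - 8P = -117.5 + 6P gives seller price Ps = 421/7; buyers pay Pb = 421/7 + 5 = 456/7.
New quantity: Q = 764.5 − 8(456/7) = 3407/14.
Buyer burden = 456/7 − 63 = 15/7; seller burden = 63 − 421/7 = 20/7.

Buyers bear 15/7, sellers bear 20/7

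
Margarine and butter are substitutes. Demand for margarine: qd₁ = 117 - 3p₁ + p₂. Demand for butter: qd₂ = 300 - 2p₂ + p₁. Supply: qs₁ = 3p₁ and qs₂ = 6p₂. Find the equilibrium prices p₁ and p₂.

p₁ = 1236/47, p₂ = 1917/47

Market 1: 117 - 3p₁ + p₂ = 3p₁ → 6p₁ - p₂ = 117.
Market 2: 8p₂ - p₁ = 300.
Eliminating p₂: 8×(1) + 1×(2) gives 47p₁ = 1236, so p₁ = 1236/47.
Back-substitute into (2): p₂ = (300 + 1×1236/47) / 8 = 1917/47.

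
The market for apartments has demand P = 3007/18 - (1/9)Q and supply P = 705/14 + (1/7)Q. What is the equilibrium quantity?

Set the two price expressions equal: 3007/18 - (1/9)Q = 705/14 + (1/7)Q.
7352/63 = (16/63)Q, so Q* = 459.5.
P* = 3007/18 − (1/9)(459.5) = 116.

Q* = 459.5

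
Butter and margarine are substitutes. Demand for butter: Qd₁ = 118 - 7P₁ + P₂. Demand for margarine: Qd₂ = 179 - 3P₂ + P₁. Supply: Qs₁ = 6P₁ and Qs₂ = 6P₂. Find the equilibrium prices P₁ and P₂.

P₁ = 1241/116, P₂ = 2445/116

Market 1: 118 - 7P₁ + P₂ = 6P₁ → 13P₁ - P₂ = 118.
Market 2: 9P₂ - P₁ = 179.
Eliminating P₂: 9×(1) + 1×(2) gives 116P₁ = 1241, so P₁ = 1241/116.
Back-substitute into (2): P₂ = (179 + 1×1241/116) / 9 = 2445/116.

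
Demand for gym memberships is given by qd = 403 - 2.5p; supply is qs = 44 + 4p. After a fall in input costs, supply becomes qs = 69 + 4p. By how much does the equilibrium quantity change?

Original equilibrium: p* = 718/13, q* = 3444/13.
New equilibrium: 403 - 2.5p = 69 + 4p, so 334 = 6.5p and p' = 668/13; q' = 403 − 2.5(668/13) = 3569/13.
Change in quantity: 3569/13 − 3444/13 = 125/13.

Δq = 125/13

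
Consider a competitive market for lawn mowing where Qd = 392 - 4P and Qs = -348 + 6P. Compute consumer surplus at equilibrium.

Equilibrium: 392 - 4P = -348 + 6P gives P* = 74, Q* = 96.
Demand choke price (Qd = 0): P = 98.
CS = ½(98 − 74)(96) = 1152.

Consumer surplus = 1152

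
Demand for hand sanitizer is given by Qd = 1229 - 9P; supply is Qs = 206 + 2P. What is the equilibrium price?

Set Qd = Qs: 1229 - 9P = 206 + 2P.
1023 = 11P, so P* = 93.
Q* = 1229 − 9(93) = 392.

P* = 93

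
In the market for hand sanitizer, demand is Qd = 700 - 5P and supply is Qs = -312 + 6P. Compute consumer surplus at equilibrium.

Equilibrium: 700 - 5P = -312 + 6P gives P* = 92, Q* = 240.
Demand choke price (Qd = 0): P = 140.
CS = ½(140 − 92)(240) = 5760.

Consumer surplus = 5760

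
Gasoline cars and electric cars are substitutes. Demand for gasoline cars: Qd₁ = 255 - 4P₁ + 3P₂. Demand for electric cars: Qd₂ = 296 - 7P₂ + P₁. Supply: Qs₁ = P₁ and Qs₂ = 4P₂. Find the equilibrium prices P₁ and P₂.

Market 1: 255 - 4P₁ + 3P₂ = P₁ → 5P₁ - 3P₂ = 255.
Market 2: 11P₂ - P₁ = 296.
Eliminating P₂: 11×(1) + 3×(2) gives 52P₁ = 3693, so P₁ = 3693/52.
Back-substitute into (2): P₂ = (296 + 1×3693/52) / 11 = 1735/52.

P₁ = 3693/52, P₂ = 1735/52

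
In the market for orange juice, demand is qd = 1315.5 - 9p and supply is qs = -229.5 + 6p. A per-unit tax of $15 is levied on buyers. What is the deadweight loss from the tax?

Pre-tax equilibrium: p* = 103, q* = 388.5.
Tax on buyers shifts demand to qd = 1315.5 − 9(p + 15) = 1180.5 - 9p.
1180.5 - 9p = -229.5 + 6p gives seller price ps = 94; buyers pay pb = 94 + 15 = 109.
New quantity: q = 1315.5 − 9(109) = 334.5.
DWL = ½ × 15 × (388.5 − 334.5) = 405.

Deadweight loss = 405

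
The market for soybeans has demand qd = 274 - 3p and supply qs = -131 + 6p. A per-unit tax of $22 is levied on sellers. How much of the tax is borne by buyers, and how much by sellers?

Buyers bear 44/3, sellers bear 22/3

Pre-tax equilibrium: p* = 45, q* = 139.
Tax on sellers shifts supply to qs = -131 + 6(p − 22) = -263 + 6p.
274 - 3p = -263 + 6p gives buyer price pb = 179/3; sellers receive ps = 179/3 − 22 = 113/3.
New quantity: q = 274 − 3(179/3) = 95.
Buyer burden = 179/3 − 45 = 44/3; seller burden = 45 − 113/3 = 22/3.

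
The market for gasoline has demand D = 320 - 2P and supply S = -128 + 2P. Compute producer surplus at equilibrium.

Equilibrium: 320 - 2P = -128 + 2P gives P* = 112, Q* = 96.
Supply starts at P = 64 (where S = 0).
PS = ½(112 − 64)(96) = 2304.

Producer surplus = 2304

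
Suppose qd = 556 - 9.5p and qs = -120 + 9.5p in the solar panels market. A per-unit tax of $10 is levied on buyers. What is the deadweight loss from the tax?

Deadweight loss = 237.5

Pre-tax equilibrium: p* = 676/19, q* = 218.
Tax on buyers shifts demand to qd = 556 − 9.5(p + 10) = 461 - 9.5p.
461 - 9.5p = -120 + 9.5p gives seller price ps = 581/19; buyers pay pb = 581/19 + 10 = 771/19.
New quantity: q = 556 − 9.5(771/19) = 170.5.
DWL = ½ × 10 × (218 − 170.5) = 237.5.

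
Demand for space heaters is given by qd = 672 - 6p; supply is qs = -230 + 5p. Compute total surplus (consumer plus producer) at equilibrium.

Equilibrium: 672 - 6p = -230 + 5p gives p* = 82, q* = 180.
Demand choke price: p = 112; supply starts at p = 46.
CS = ½(112 − 82)(180) = 2700; PS = ½(82 − 46)(180) = 3240.

Total surplus = 5940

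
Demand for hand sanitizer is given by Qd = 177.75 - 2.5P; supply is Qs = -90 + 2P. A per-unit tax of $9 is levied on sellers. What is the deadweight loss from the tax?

Deadweight loss = 45

Pre-tax equilibrium: P* = 59.5, Q* = 29.
Tax on sellers shifts supply to Qs = -90 + 2(P − 9) = -108 + 2P.
177.75 - 2.5P = -108 + 2P gives buyer price Pb = 63.5; sellers receive Ps = 63.5 − 9 = 54.5.
New quantity: Q = 177.75 − 2.5(63.5) = 19.
DWL = ½ × 9 × (29 − 19) = 45.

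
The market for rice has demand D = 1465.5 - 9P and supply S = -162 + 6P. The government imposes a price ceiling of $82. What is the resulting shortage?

Shortage = 397.5

Equilibrium price would be P* = 108.5, so the ceiling at 82 binds.
At P = 82: D = 1465.5 − 9(82) = 727.5, S = -162 + 6(82) = 330.
Shortage = 727.5 − 330 = 397.5.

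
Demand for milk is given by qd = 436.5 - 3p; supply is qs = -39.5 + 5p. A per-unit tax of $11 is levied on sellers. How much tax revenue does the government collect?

Pre-tax equilibrium: p* = 59.5, q* = 258.
Tax on sellers shifts supply to qs = -39.5 + 5(p − 11) = -94.5 + 5p.
436.5 - 3p = -94.5 + 5p gives buyer price pb = 66.375; sellers receive ps = 66.375 − 11 = 55.375.
New quantity: q = 436.5 − 3(66.375) = 237.375.
Revenue = 11 × 237.375 = 2611.125.

Tax revenue = 2611.125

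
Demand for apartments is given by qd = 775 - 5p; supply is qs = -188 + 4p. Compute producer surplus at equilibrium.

Producer surplus = 7200

Equilibrium: 775 - 5p = -188 + 4p gives p* = 107, q* = 240.
Supply starts at p = 47 (where qs = 0).
PS = ½(107 − 47)(240) = 7200.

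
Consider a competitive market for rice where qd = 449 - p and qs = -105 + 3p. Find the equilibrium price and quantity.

p* = 138.5, q* = 310.5

Set qd = qs: 449 - p = -105 + 3p.
554 = 4p, so p* = 138.5.
q* = 449 − 1(138.5) = 310.5.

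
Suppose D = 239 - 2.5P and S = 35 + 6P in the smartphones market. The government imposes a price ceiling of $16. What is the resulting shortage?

Equilibrium price would be P* = 24, so the ceiling at 16 binds.
At P = 16: D = 239 − 2.5(16) = 199, S = 35 + 6(16) = 131.
Shortage = 199 − 131 = 68.

Shortage = 68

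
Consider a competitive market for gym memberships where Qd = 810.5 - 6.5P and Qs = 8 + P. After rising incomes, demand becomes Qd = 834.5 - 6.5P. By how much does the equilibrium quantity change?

Original equilibrium: P* = 107, Q* = 115.
New equilibrium: 834.5 - 6.5P = 8 + P, so 826.5 = 7.5P and P' = 110.2; Q' = 834.5 − 6.5(110.2) = 118.2.
Change in quantity: 118.2 − 115 = 3.2.

ΔQ = 3.2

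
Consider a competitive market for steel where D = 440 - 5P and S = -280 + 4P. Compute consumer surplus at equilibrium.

Equilibrium: 440 - 5P = -280 + 4P gives P* = 80, Q* = 40.
Demand choke price (D = 0): P = 88.
CS = ½(88 − 80)(40) = 160.

Consumer surplus = 160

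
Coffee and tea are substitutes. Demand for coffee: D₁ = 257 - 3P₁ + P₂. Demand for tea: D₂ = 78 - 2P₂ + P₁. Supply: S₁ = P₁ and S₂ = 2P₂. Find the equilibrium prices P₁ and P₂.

Market 1: 257 - 3P₁ + P₂ = P₁ → 4P₁ - P₂ = 257.
Market 2: 4P₂ - P₁ = 78.
Eliminating P₂: 4×(1) + 1×(2) gives 15P₁ = 1106, so P₁ = 1106/15.
Back-substitute into (2): P₂ = (78 + 1×1106/15) / 4 = 569/15.

P₁ = 1106/15, P₂ = 569/15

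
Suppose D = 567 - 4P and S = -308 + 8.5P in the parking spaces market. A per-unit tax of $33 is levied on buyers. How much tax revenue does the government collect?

Tax revenue = 6508.92

Pre-tax equilibrium: P* = 70, Q* = 287.
Tax on buyers shifts demand to D = 567 − 4(P + 33) = 435 - 4P.
435 - 4P = -308 + 8.5P gives seller price Ps = 59.44; buyers pay Pb = 59.44 + 33 = 92.44.
New quantity: Q = 567 − 4(92.44) = 197.24.
Revenue = 33 × 197.24 = 6508.92.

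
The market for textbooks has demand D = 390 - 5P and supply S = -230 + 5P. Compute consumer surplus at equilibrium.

Equilibrium: 390 - 5P = -230 + 5P gives P* = 62, Q* = 80.
Demand choke price (D = 0): P = 78.
CS = ½(78 − 62)(80) = 640.

Consumer surplus = 640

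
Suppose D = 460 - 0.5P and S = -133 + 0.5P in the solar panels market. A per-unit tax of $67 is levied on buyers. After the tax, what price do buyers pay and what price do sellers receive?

Pre-tax equilibrium: P* = 593, Q* = 163.5.
Tax on buyers shifts demand to D = 460 − 0.5(P + 67) = 426.5 - 0.5P.
426.5 - 0.5P = -133 + 0.5P gives seller price Ps = 559.5; buyers pay Pb = 559.5 + 67 = 626.5.
New quantity: Q = 460 − 0.5(626.5) = 146.75.

Buyers pay $626.5, sellers receive $559.5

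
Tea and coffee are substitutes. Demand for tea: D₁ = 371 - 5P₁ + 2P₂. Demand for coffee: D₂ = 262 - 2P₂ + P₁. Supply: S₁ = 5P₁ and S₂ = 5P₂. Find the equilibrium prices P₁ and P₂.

P₁ = 3121/68, P₂ = 2991/68

Market 1: 371 - 5P₁ + 2P₂ = 5P₁ → 10P₁ - 2P₂ = 371.
Market 2: 7P₂ - P₁ = 262.
Eliminating P₂: 7×(1) + 2×(2) gives 68P₁ = 3121, so P₁ = 3121/68.
Back-substitute into (2): P₂ = (262 + 1×3121/68) / 7 = 2991/68.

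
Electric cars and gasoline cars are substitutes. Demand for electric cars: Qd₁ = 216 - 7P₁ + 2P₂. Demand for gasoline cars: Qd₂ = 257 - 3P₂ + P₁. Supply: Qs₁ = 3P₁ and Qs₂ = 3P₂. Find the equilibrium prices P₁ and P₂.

Market 1: 216 - 7P₁ + 2P₂ = 3P₁ → 10P₁ - 2P₂ = 216.
Market 2: 6P₂ - P₁ = 257.
Eliminating P₂: 6×(1) + 2×(2) gives 58P₁ = 1810, so P₁ = 905/29.
Back-substitute into (2): P₂ = (257 + 1×905/29) / 6 = 1393/29.

P₁ = 905/29, P₂ = 1393/29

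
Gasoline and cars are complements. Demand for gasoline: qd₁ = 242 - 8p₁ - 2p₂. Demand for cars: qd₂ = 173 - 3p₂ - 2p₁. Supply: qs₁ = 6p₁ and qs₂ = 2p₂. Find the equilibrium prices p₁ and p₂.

p₁ = 144/11, p₂ = 323/11

Market 1: 242 - 8p₁ - 2p₂ = 6p₁ → 14p₁ + 2p₂ = 242.
Market 2: 5p₂ + 2p₁ = 173.
Eliminating p₂: 5×(1) − 2×(2) gives 66p₁ = 864, so p₁ = 144/11.
Back-substitute into (2): p₂ = (173 − 2×144/11) / 5 = 323/11.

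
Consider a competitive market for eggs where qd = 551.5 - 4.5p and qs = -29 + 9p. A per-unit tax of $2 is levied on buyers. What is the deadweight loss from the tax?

Pre-tax equilibrium: p* = 43, q* = 358.
Tax on buyers shifts demand to qd = 551.5 − 4.5(p + 2) = 542.5 - 4.5p.
542.5 - 4.5p = -29 + 9p gives seller price ps = 127/3; buyers pay pb = 127/3 + 2 = 133/3.
New quantity: q = 551.5 − 4.5(133/3) = 352.
DWL = ½ × 2 × (358 − 352) = 6.

Deadweight loss = 6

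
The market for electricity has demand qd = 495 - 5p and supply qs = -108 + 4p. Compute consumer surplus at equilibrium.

Consumer surplus = 2560

Equilibrium: 495 - 5p = -108 + 4p gives p* = 67, q* = 160.
Demand choke price (qd = 0): p = 99.
CS = ½(99 − 67)(160) = 2560.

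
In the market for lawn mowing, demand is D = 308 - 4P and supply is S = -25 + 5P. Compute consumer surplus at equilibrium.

Equilibrium: 308 - 4P = -25 + 5P gives P* = 37, Q* = 160.
Demand choke price (D = 0): P = 77.
CS = ½(77 − 37)(160) = 3200.

Consumer surplus = 3200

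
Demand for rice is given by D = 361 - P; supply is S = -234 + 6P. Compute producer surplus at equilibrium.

Equilibrium: 361 - P = -234 + 6P gives P* = 85, Q* = 276.
Supply starts at P = 39 (where S = 0).
PS = ½(85 − 39)(276) = 6348.

Producer surplus = 6348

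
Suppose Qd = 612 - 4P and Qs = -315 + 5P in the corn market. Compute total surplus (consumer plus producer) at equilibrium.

Total surplus = 9000

Equilibrium: 612 - 4P = -315 + 5P gives P* = 103, Q* = 200.
Demand choke price: P = 153; supply starts at P = 63.
CS = ½(153 − 103)(200) = 5000; PS = ½(103 − 63)(200) = 4000.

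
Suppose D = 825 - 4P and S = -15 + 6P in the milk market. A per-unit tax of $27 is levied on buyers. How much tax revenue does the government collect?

Pre-tax equilibrium: P* = 84, Q* = 489.
Tax on buyers shifts demand to D = 825 − 4(P + 27) = 717 - 4P.
717 - 4P = -15 + 6P gives seller price Ps = 73.2; buyers pay Pb = 73.2 + 27 = 100.2.
New quantity: Q = 825 − 4(100.2) = 424.2.
Revenue = 27 × 424.2 = 11453.4.

Tax revenue = 11453.4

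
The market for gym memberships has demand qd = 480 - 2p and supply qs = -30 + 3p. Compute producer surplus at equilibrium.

Producer surplus = 12696

Equilibrium: 480 - 2p = -30 + 3p gives p* = 102, q* = 276.
Supply starts at p = 10 (where qs = 0).
PS = ½(102 − 10)(276) = 12696.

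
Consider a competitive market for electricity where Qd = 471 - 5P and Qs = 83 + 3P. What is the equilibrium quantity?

Q* = 228.5

Set Qd = Qs: 471 - 5P = 83 + 3P.
388 = 8P, so P* = 48.5.
Q* = 471 − 5(48.5) = 228.5.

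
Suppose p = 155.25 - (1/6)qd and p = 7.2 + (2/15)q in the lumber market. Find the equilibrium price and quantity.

p* = 73, q* = 493.5

Set the two price expressions equal: 155.25 - (1/6)q = 7.2 + (2/15)q.
148.05 = 0.3q, so q* = 493.5.
p* = 155.25 − (1/6)(493.5) = 73.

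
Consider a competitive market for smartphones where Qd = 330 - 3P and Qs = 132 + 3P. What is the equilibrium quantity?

Q* = 231

Set Qd = Qs: 330 - 3P = 132 + 3P.
198 = 6P, so P* = 33.
Q* = 330 − 3(33) = 231.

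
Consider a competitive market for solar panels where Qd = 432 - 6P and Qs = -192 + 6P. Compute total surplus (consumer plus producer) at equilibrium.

Equilibrium: 432 - 6P = -192 + 6P gives P* = 52, Q* = 120.
Demand choke price: P = 72; supply starts at P = 32.
CS = ½(72 − 52)(120) = 1200; PS = ½(52 − 32)(120) = 1200.

Total surplus = 2400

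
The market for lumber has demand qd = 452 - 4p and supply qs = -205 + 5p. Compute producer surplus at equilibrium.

Equilibrium: 452 - 4p = -205 + 5p gives p* = 73, q* = 160.
Supply starts at p = 41 (where qs = 0).
PS = ½(73 − 41)(160) = 2560.

Producer surplus = 2560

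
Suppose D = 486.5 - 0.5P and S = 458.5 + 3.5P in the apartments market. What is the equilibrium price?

Set D = S: 486.5 - 0.5P = 458.5 + 3.5P.
28 = 4P, so P* = 7.
Q* = 486.5 − 0.5(7) = 483.

P* = 7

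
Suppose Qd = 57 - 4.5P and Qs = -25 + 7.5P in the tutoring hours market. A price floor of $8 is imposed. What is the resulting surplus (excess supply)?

Equilibrium price would be P* = 41/6, so the floor at 8 binds.
At P = 8: Qd = 21, Qs = 35.
Surplus = 35 − 21 = 14.

Surplus = 14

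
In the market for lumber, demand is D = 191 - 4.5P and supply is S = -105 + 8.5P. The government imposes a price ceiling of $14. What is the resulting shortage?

Equilibrium price would be P* = 296/13, so the ceiling at 14 binds.
At P = 14: D = 191 − 4.5(14) = 128, S = -105 + 8.5(14) = 14.
Shortage = 128 − 14 = 114.

Shortage = 114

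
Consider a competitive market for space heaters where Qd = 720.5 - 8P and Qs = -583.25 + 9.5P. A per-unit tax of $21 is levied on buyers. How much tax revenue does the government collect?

Tax revenue = 699.3

Pre-tax equilibrium: P* = 74.5, Q* = 124.5.
Tax on buyers shifts demand to Qd = 720.5 − 8(P + 21) = 552.5 - 8P.
552.5 - 8P = -583.25 + 9.5P gives seller price Ps = 64.9; buyers pay Pb = 64.9 + 21 = 85.9.
New quantity: Q = 720.5 − 8(85.9) = 33.3.
Revenue = 21 × 33.3 = 699.3.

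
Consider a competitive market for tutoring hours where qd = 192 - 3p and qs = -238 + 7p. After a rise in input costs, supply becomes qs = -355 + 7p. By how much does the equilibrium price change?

Δp = 11.7

Original equilibrium: p* = 43, q* = 63.
New equilibrium: 192 - 3p = -355 + 7p, so 547 = 10p and p' = 54.7; q' = 192 − 3(54.7) = 27.9.
Change in price: 54.7 − 43 = 11.7.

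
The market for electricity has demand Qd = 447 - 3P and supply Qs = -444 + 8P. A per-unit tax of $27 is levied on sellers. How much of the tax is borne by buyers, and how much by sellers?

Buyers bear 216/11, sellers bear 81/11

Pre-tax equilibrium: P* = 81, Q* = 204.
Tax on sellers shifts supply to Qs = -444 + 8(P − 27) = -660 + 8P.
447 - 3P = -660 + 8P gives buyer price Pb = 1107/11; sellers receive Ps = 1107/11 − 27 = 810/11.
New quantity: Q = 447 − 3(1107/11) = 1596/11.
Buyer burden = 1107/11 − 81 = 216/11; seller burden = 81 − 810/11 = 81/11.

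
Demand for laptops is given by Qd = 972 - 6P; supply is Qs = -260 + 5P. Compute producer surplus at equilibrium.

Equilibrium: 972 - 6P = -260 + 5P gives P* = 112, Q* = 300.
Supply starts at P = 52 (where Qs = 0).
PS = ½(112 − 52)(300) = 9000.

Producer surplus = 9000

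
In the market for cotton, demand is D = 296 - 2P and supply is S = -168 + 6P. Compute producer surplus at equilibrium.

Producer surplus = 2700

Equilibrium: 296 - 2P = -168 + 6P gives P* = 58, Q* = 180.
Supply starts at P = 28 (where S = 0).
PS = ½(58 − 28)(180) = 2700.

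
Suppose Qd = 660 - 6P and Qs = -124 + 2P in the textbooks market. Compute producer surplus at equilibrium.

Equilibrium: 660 - 6P = -124 + 2P gives P* = 98, Q* = 72.
Supply starts at P = 62 (where Qs = 0).
PS = ½(98 − 62)(72) = 1296.

Producer surplus = 1296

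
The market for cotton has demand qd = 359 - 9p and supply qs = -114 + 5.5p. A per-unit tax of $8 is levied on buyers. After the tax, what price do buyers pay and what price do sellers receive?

Buyers pay 1034/29, sellers receive 802/29

Pre-tax equilibrium: p* = 946/29, q* = 1897/29.
Tax on buyers shifts demand to qd = 359 − 9(p + 8) = 287 - 9p.
287 - 9p = -114 + 5.5p gives seller price ps = 802/29; buyers pay pb = 802/29 + 8 = 1034/29.
New quantity: q = 359 − 9(1034/29) = 1105/29.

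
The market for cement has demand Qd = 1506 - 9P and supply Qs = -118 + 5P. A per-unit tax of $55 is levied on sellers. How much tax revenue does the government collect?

Tax revenue = 219615/14

Pre-tax equilibrium: P* = 116, Q* = 462.
Tax on sellers shifts supply to Qs = -118 + 5(P − 55) = -393 + 5P.
1506 - 9P = -393 + 5P gives buyer price Pb = 1899/14; sellers receive Ps = 1899/14 − 55 = 1129/14.
New quantity: Q = 1506 − 9(1899/14) = 3993/14.
Revenue = 55 × 3993/14 = 219615/14.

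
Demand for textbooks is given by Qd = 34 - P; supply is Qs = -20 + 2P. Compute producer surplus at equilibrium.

Equilibrium: 34 - P = -20 + 2P gives P* = 18, Q* = 16.
Supply starts at P = 10 (where Qs = 0).
PS = ½(18 − 10)(16) = 64.

Producer surplus = 64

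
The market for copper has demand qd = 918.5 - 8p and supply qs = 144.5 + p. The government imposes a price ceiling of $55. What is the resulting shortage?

Shortage = 279

Equilibrium price would be p* = 86, so the ceiling at 55 binds.
At p = 55: qd = 918.5 − 8(55) = 478.5, qs = 144.5 + 1(55) = 199.5.
Shortage = 478.5 − 199.5 = 279.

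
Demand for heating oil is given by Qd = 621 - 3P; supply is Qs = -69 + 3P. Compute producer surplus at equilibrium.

Producer surplus = 12696

Equilibrium: 621 - 3P = -69 + 3P gives P* = 115, Q* = 276.
Supply starts at P = 23 (where Qs = 0).
PS = ½(115 − 23)(276) = 12696.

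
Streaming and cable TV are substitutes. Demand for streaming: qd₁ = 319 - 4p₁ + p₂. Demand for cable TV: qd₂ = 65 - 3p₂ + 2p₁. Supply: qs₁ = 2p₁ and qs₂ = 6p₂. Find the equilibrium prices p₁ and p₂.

Market 1: 319 - 4p₁ + p₂ = 2p₁ → 6p₁ - p₂ = 319.
Market 2: 9p₂ - 2p₁ = 65.
Eliminating p₂: 9×(1) + 1×(2) gives 52p₁ = 2936, so p₁ = 734/13.
Back-substitute into (2): p₂ = (65 + 2×734/13) / 9 = 257/13.

p₁ = 734/13, p₂ = 257/13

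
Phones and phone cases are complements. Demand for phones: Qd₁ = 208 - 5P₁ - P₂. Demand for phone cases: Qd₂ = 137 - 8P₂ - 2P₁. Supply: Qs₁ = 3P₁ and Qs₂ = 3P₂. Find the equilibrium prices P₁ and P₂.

P₁ = 2151/86, P₂ = 340/43

Market 1: 208 - 5P₁ - P₂ = 3P₁ → 8P₁ + P₂ = 208.
Market 2: 11P₂ + 2P₁ = 137.
Eliminating P₂: 11×(1) − 1×(2) gives 86P₁ = 2151, so P₁ = 2151/86.
Back-substitute into (2): P₂ = (137 − 2×2151/86) / 11 = 340/43.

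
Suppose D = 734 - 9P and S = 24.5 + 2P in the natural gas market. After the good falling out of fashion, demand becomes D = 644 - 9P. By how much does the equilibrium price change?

Original equilibrium: P* = 64.5, Q* = 153.5.
New equilibrium: 644 - 9P = 24.5 + 2P, so 619.5 = 11P and P' = 1239/22; Q' = 644 − 9(1239/22) = 3017/22.
Change in price: 1239/22 − 64.5 = -90/11.

ΔP = -90/11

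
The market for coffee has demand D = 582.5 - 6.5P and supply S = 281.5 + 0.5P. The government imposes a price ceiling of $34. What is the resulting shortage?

Shortage = 63

Equilibrium price would be P* = 43, so the ceiling at 34 binds.
At P = 34: D = 582.5 − 6.5(34) = 361.5, S = 281.5 + 0.5(34) = 298.5.
Shortage = 361.5 − 298.5 = 63.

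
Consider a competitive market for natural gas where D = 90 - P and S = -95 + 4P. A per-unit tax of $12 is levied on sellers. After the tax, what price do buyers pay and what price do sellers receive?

Buyers pay $46.6, sellers receive $34.6

Pre-tax equilibrium: P* = 37, Q* = 53.
Tax on sellers shifts supply to S = -95 + 4(P − 12) = -143 + 4P.
90 - P = -143 + 4P gives buyer price Pb = 46.6; sellers receive Ps = 46.6 − 12 = 34.6.
New quantity: Q = 90 − 1(46.6) = 43.4.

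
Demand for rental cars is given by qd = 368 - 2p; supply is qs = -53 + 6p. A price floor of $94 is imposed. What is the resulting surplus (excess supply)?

Equilibrium price would be p* = 52.625, so the floor at 94 binds.
At p = 94: qd = 180, qs = 511.
Surplus = 511 − 180 = 331.

Surplus = 331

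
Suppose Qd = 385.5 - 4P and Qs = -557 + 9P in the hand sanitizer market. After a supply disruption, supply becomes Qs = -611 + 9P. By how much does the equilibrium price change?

Original equilibrium: P* = 72.5, Q* = 95.5.
New equilibrium: 385.5 - 4P = -611 + 9P, so 996.5 = 13P and P' = 1993/26; Q' = 385.5 − 4(1993/26) = 2051/26.
Change in price: 1993/26 − 72.5 = 54/13.

ΔP = 54/13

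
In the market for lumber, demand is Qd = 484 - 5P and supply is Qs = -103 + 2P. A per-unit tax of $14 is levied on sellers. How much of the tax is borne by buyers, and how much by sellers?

Buyers bear $4, sellers bear $10

Pre-tax equilibrium: P* = 587/7, Q* = 453/7.
Tax on sellers shifts supply to Qs = -103 + 2(P − 14) = -131 + 2P.
484 - 5P = -131 + 2P gives buyer price Pb = 615/7; sellers receive Ps = 615/7 − 14 = 517/7.
New quantity: Q = 484 − 5(615/7) = 313/7.
Buyer burden = 615/7 − 587/7 = 4; seller burden = 587/7 − 517/7 = 10.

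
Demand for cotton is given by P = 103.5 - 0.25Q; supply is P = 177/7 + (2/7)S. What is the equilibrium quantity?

Q* = 146

Set the two price expressions equal: 103.5 - 0.25Q = 177/7 + (2/7)Q.
1095/14 = (15/28)Q, so Q* = 146.
P* = 103.5 − (0.25)(146) = 67.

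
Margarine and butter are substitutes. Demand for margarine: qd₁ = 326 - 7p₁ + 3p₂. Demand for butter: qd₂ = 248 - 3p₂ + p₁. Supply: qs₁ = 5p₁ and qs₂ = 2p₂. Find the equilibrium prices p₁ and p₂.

p₁ = 2374/57, p₂ = 3302/57

Market 1: 326 - 7p₁ + 3p₂ = 5p₁ → 12p₁ - 3p₂ = 326.
Market 2: 5p₂ - p₁ = 248.
Eliminating p₂: 5×(1) + 3×(2) gives 57p₁ = 2374, so p₁ = 2374/57.
Back-substitute into (2): p₂ = (248 + 1×2374/57) / 5 = 3302/57.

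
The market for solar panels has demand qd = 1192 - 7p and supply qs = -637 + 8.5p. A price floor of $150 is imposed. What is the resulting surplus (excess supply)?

Equilibrium price would be p* = 118, so the floor at 150 binds.
At p = 150: qd = 142, qs = 638.
Surplus = 638 − 142 = 496.

Surplus = 496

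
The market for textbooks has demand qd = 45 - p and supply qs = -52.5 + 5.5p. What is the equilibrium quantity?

q* = 30

Set qd = qs: 45 - p = -52.5 + 5.5p.
97.5 = 6.5p, so p* = 15.
q* = 45 − 1(15) = 30.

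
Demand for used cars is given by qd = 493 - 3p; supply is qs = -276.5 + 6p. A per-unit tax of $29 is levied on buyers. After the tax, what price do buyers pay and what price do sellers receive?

Buyers pay 629/6, sellers receive 455/6

Pre-tax equilibrium: p* = 85.5, q* = 236.5.
Tax on buyers shifts demand to qd = 493 − 3(p + 29) = 406 - 3p.
406 - 3p = -276.5 + 6p gives seller price ps = 455/6; buyers pay pb = 455/6 + 29 = 629/6.
New quantity: q = 493 − 3(629/6) = 178.5.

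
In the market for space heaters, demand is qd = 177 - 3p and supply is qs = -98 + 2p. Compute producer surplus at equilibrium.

Producer surplus = 36

Equilibrium: 177 - 3p = -98 + 2p gives p* = 55, q* = 12.
Supply starts at p = 49 (where qs = 0).
PS = ½(55 − 49)(12) = 36.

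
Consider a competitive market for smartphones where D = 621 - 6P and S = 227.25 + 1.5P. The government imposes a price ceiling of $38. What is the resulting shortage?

Shortage = 108.75

Equilibrium price would be P* = 52.5, so the ceiling at 38 binds.
At P = 38: D = 621 − 6(38) = 393, S = 227.25 + 1.5(38) = 284.25.
Shortage = 393 − 284.25 = 108.75.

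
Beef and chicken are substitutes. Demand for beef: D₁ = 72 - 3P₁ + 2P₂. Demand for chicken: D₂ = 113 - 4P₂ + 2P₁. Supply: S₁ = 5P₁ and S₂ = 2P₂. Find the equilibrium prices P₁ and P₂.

Market 1: 72 - 3P₁ + 2P₂ = 5P₁ → 8P₁ - 2P₂ = 72.
Market 2: 6P₂ - 2P₁ = 113.
Eliminating P₂: 6×(1) + 2×(2) gives 44P₁ = 658, so P₁ = 329/22.
Back-substitute into (2): P₂ = (113 + 2×329/22) / 6 = 262/11.

P₁ = 329/22, P₂ = 262/11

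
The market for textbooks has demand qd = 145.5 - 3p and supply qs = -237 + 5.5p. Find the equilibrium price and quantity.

Set qd = qs: 145.5 - 3p = -237 + 5.5p.
382.5 = 8.5p, so p* = 45.
q* = 145.5 − 3(45) = 10.5.

p* = 45, q* = 10.5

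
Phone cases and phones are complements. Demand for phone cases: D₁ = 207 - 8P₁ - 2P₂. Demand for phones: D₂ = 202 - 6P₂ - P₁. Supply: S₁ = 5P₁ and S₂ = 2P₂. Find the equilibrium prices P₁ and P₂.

Market 1: 207 - 8P₁ - 2P₂ = 5P₁ → 13P₁ + 2P₂ = 207.
Market 2: 8P₂ + P₁ = 202.
Eliminating P₂: 8×(1) − 2×(2) gives 102P₁ = 1252, so P₁ = 626/51.
Back-substitute into (2): P₂ = (202 − 1×626/51) / 8 = 2419/102.

P₁ = 626/51, P₂ = 2419/102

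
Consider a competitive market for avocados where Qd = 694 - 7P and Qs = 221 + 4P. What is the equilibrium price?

P* = 43

Set Qd = Qs: 694 - 7P = 221 + 4P.
473 = 11P, so P* = 43.
Q* = 694 − 7(43) = 393.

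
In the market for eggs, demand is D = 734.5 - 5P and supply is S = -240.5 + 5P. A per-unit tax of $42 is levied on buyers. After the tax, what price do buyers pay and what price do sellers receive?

Buyers pay $118.5, sellers receive $76.5

Pre-tax equilibrium: P* = 97.5, Q* = 247.
Tax on buyers shifts demand to D = 734.5 − 5(P + 42) = 524.5 - 5P.
524.5 - 5P = -240.5 + 5P gives seller price Ps = 76.5; buyers pay Pb = 76.5 + 42 = 118.5.
New quantity: Q = 734.5 − 5(118.5) = 142.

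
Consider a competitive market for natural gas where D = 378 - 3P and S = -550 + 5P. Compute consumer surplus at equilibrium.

Consumer surplus = 150

Equilibrium: 378 - 3P = -550 + 5P gives P* = 116, Q* = 30.
Demand choke price (D = 0): P = 126.
CS = ½(126 − 116)(30) = 150.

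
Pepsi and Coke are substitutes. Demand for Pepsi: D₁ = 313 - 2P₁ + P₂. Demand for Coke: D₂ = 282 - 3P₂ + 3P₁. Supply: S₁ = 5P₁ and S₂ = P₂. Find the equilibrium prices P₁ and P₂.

P₁ = 61.36, P₂ = 116.52

Market 1: 313 - 2P₁ + P₂ = 5P₁ → 7P₁ - P₂ = 313.
Market 2: 4P₂ - 3P₁ = 282.
Eliminating P₂: 4×(1) + 1×(2) gives 25P₁ = 1534, so P₁ = 61.36.
Back-substitute into (2): P₂ = (282 + 3×61.36) / 4 = 116.52.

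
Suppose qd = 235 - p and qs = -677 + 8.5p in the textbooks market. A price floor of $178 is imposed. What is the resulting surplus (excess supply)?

Surplus = 779

Equilibrium price would be p* = 96, so the floor at 178 binds.
At p = 178: qd = 57, qs = 836.
Surplus = 836 − 57 = 779.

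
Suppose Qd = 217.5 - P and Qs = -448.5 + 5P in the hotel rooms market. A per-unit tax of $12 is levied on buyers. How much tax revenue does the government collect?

Pre-tax equilibrium: P* = 111, Q* = 106.5.
Tax on buyers shifts demand to Qd = 217.5 − 1(P + 12) = 205.5 - P.
205.5 - P = -448.5 + 5P gives seller price Ps = 109; buyers pay Pb = 109 + 12 = 121.
New quantity: Q = 217.5 − 1(121) = 96.5.
Revenue = 12 × 96.5 = 1158.

Tax revenue = 1158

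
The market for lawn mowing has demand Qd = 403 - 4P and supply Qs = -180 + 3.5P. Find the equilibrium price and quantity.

Set Qd = Qs: 403 - 4P = -180 + 3.5P.
583 = 7.5P, so P* = 1166/15.
Q* = 403 − 4(1166/15) = 1381/15.

P* = 1166/15, Q* = 1381/15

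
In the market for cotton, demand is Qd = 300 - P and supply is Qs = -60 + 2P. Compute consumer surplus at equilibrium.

Equilibrium: 300 - P = -60 + 2P gives P* = 120, Q* = 180.
Demand choke price (Qd = 0): P = 300.
CS = ½(300 − 120)(180) = 16200.

Consumer surplus = 16200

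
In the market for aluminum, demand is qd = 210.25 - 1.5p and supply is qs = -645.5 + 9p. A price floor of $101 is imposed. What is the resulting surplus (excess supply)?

Surplus = 204.75

Equilibrium price would be p* = 81.5, so the floor at 101 binds.
At p = 101: qd = 58.75, qs = 263.5.
Surplus = 263.5 − 58.75 = 204.75.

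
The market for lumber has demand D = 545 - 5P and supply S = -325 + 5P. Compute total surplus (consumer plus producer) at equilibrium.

Total surplus = 2420

Equilibrium: 545 - 5P = -325 + 5P gives P* = 87, Q* = 110.
Demand choke price: P = 109; supply starts at P = 65.
CS = ½(109 − 87)(110) = 1210; PS = ½(87 − 65)(110) = 1210.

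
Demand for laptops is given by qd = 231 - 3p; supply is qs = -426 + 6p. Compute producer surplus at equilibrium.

Producer surplus = 12

Equilibrium: 231 - 3p = -426 + 6p gives p* = 73, q* = 12.
Supply starts at p = 71 (where qs = 0).
PS = ½(73 − 71)(12) = 12.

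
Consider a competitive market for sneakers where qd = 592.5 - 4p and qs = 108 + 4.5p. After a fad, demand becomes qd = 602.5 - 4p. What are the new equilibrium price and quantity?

Original equilibrium: p* = 57, q* = 364.5.
New equilibrium: 602.5 - 4p = 108 + 4.5p, so 494.5 = 8.5p and p' = 989/17; q' = 602.5 − 4(989/17) = 12573/34.

p' = 989/17, q' = 12573/34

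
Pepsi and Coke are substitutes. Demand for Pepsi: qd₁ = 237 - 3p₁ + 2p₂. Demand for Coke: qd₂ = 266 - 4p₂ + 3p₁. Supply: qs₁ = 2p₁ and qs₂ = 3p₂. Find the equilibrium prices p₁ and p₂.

p₁ = 2191/29, p₂ = 2041/29

Market 1: 237 - 3p₁ + 2p₂ = 2p₁ → 5p₁ - 2p₂ = 237.
Market 2: 7p₂ - 3p₁ = 266.
Eliminating p₂: 7×(1) + 2×(2) gives 29p₁ = 2191, so p₁ = 2191/29.
Back-substitute into (2): p₂ = (266 + 3×2191/29) / 7 = 2041/29.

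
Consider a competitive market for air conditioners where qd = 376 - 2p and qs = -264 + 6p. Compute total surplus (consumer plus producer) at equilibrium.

Total surplus = 15552

Equilibrium: 376 - 2p = -264 + 6p gives p* = 80, q* = 216.
Demand choke price: p = 188; supply starts at p = 44.
CS = ½(188 − 80)(216) = 11664; PS = ½(80 − 44)(216) = 3888.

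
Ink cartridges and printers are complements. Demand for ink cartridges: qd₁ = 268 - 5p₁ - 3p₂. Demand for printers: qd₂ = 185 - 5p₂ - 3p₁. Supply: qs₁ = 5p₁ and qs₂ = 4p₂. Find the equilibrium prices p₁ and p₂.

Market 1: 268 - 5p₁ - 3p₂ = 5p₁ → 10p₁ + 3p₂ = 268.
Market 2: 9p₂ + 3p₁ = 185.
Eliminating p₂: 9×(1) − 3×(2) gives 81p₁ = 1857, so p₁ = 619/27.
Back-substitute into (2): p₂ = (185 − 3×619/27) / 9 = 1046/81.

p₁ = 619/27, p₂ = 1046/81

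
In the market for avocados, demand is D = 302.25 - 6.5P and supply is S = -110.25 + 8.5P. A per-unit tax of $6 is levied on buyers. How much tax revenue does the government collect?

Pre-tax equilibrium: P* = 27.5, Q* = 123.5.
Tax on buyers shifts demand to D = 302.25 − 6.5(P + 6) = 263.25 - 6.5P.
263.25 - 6.5P = -110.25 + 8.5P gives seller price Ps = 24.9; buyers pay Pb = 24.9 + 6 = 30.9.
New quantity: Q = 302.25 − 6.5(30.9) = 101.4.
Revenue = 6 × 101.4 = 608.4.

Tax revenue = 608.4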